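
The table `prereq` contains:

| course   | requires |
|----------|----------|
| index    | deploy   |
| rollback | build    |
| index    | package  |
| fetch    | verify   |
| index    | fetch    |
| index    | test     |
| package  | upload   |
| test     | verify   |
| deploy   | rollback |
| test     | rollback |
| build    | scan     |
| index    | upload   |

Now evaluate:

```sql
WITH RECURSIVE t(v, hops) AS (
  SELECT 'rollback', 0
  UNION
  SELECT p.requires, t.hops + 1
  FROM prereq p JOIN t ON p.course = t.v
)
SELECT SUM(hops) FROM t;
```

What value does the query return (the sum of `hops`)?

3

Base: (rollback, hops=0).
Iteration 1: edges from {rollback} -> (build, hops=1).
Iteration 2: edges from {build} -> (scan, hops=2).
Iteration 3: no outgoing edges from {scan}; recursion stops.
SUM(hops) = 0 + 1 + 2 = 3.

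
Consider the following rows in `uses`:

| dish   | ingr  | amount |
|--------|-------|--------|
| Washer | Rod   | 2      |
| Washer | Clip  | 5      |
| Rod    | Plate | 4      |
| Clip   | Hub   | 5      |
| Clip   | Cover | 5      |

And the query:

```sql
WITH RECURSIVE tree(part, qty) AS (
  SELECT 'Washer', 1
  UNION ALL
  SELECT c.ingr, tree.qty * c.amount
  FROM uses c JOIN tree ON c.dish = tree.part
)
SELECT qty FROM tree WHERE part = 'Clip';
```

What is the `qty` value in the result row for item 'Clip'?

5

Base: (Washer, qty=1).
Iteration 1: components of {Washer} -> Clip = 1*5 = 5, Rod = 1*2 = 2.
Iteration 2: components of {Clip,Rod} -> Cover = 5*5 = 25, Hub = 5*5 = 25, Plate = 2*4 = 8.
Iteration 3: no further components; recursion stops.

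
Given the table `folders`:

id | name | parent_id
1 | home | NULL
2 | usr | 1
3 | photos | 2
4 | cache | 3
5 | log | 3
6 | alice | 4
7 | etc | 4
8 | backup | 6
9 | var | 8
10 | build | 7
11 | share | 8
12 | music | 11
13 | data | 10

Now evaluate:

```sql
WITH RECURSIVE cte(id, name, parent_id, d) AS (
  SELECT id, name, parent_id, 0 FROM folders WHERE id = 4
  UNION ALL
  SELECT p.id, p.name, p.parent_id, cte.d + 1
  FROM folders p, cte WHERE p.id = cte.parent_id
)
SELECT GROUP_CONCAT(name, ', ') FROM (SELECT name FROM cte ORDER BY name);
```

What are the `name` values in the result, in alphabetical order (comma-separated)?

Base: id=4 (cache), parent_id=3, d 0.
Iteration 1: join on id=3 -> photos (id 3, parent_id=2, d 1).
Iteration 2: join on id=2 -> usr (id 2, parent_id=1, d 2).
Iteration 3: join on id=1 -> home (id 1, parent_id=NULL, d 3).
Iteration 4: parent_id is NULL; no match; recursion stops.

cache, home, photos, usr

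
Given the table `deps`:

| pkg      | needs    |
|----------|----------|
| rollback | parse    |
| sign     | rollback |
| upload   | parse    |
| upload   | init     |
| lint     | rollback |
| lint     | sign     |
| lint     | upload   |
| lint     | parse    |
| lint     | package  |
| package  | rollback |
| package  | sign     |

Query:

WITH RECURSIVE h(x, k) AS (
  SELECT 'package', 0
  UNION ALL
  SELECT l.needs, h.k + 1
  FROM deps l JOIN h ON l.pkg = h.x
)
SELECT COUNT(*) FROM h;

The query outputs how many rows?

Base: (package, k=0).
Iteration 1: edges from {package} -> (rollback, k=1), (sign, k=1).
Iteration 2: edges from {rollback,sign} -> (parse, k=2), (rollback, k=2).
Iteration 3: edges from {parse,rollback} -> (parse, k=3).
Iteration 4: no outgoing edges from {parse}; recursion stops.
Total rows emitted: 6.

6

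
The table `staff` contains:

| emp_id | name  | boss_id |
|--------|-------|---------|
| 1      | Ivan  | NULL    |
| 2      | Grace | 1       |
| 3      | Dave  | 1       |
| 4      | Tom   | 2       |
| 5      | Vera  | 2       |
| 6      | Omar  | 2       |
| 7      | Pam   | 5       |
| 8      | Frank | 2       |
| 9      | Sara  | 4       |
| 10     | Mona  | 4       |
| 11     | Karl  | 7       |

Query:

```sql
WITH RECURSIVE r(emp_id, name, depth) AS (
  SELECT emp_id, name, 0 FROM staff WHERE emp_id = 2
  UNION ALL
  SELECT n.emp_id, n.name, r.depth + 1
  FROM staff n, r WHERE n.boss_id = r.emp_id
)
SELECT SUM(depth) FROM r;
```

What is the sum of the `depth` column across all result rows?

Base: emp_id=2 (Grace) at depth 0.
Iteration 1: rows with boss_id in {2} -> Tom (id 4, depth 1), Vera (id 5, depth 1), Omar (id 6, depth 1), Frank (id 8, depth 1).
Iteration 2: rows with boss_id in {4,5,6,8} -> Pam (id 7, depth 2), Sara (id 9, depth 2), Mona (id 10, depth 2).
Iteration 3: rows with boss_id in {7,9,10} -> Karl (id 11, depth 3).
Iteration 4: no rows with boss_id in {11}; recursion stops.
SUM(depth) = 0 + 1 + 1 + 1 + 1 + 2 + 2 + 2 + 3 = 13.

13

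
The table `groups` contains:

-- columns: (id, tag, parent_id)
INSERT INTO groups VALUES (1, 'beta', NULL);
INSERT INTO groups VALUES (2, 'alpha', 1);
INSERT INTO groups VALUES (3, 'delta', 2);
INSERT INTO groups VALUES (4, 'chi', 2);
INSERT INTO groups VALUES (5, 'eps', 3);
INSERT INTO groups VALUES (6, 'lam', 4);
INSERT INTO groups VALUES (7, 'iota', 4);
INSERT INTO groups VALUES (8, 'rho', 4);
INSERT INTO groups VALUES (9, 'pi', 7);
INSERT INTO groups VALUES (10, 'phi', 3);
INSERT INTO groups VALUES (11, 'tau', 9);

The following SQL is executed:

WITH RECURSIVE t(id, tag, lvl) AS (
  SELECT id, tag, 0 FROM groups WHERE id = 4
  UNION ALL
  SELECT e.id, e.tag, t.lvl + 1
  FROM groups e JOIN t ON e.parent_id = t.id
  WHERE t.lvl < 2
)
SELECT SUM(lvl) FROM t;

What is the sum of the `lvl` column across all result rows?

Base: id=4 (chi) at lvl 0.
Iteration 1: rows with parent_id in {4} -> lam (id 6, lvl 1), iota (id 7, lvl 1), rho (id 8, lvl 1).
Iteration 2: rows with parent_id in {6,7,8} -> pi (id 9, lvl 2).
Iteration 3: lvl < 2 fails for all current rows; recursion stops.
SUM(lvl) = 0 + 1 + 1 + 1 + 2 = 5.

5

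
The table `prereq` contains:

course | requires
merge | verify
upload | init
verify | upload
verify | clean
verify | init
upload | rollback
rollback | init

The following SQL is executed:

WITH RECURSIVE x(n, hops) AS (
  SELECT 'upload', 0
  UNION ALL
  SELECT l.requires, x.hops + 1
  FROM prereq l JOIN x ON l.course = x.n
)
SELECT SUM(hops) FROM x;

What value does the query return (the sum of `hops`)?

Base: (upload, hops=0).
Iteration 1: edges from {upload} -> (init, hops=1), (rollback, hops=1).
Iteration 2: edges from {init,rollback} -> (init, hops=2).
Iteration 3: no outgoing edges from {init}; recursion stops.
SUM(hops) = 0 + 1 + 1 + 2 = 4.

4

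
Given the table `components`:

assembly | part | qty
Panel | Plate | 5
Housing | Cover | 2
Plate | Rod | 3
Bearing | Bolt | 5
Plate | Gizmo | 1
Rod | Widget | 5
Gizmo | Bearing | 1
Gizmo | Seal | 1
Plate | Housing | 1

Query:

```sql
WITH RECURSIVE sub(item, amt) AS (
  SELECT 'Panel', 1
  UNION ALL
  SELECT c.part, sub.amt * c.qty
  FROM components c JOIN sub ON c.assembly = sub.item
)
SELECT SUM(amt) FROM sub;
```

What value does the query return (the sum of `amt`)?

151

Base: (Panel, amt=1).
Iteration 1: components of {Panel} -> Plate = 1*5 = 5.
Iteration 2: components of {Plate} -> Gizmo = 5*1 = 5, Housing = 5*1 = 5, Rod = 5*3 = 15.
Iteration 3: components of {Gizmo,Housing,Rod} -> Bearing = 5*1 = 5, Cover = 5*2 = 10, Seal = 5*1 = 5, Widget = 15*5 = 75.
Iteration 4: components of {Bearing,Cover,Seal,Widget} -> Bolt = 5*5 = 25.
Iteration 5: no further components; recursion stops.
SUM(amt) = 1 + 5 + 5 + 5 + 15 + 10 + 5 + 5 + 75 + 25 = 151.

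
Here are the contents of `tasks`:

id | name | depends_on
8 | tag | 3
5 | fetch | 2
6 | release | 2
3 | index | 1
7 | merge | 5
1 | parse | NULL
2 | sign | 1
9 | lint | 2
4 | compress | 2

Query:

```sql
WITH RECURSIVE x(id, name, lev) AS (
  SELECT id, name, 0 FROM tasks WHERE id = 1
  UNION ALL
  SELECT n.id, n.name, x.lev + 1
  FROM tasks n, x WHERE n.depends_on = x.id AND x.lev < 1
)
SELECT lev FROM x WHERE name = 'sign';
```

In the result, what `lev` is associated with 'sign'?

Base: id=1 (parse) at lev 0.
Iteration 1: rows with depends_on in {1} -> sign (id 2, lev 1), index (id 3, lev 1).
Iteration 2: lev < 1 fails for all current rows; recursion stops.

1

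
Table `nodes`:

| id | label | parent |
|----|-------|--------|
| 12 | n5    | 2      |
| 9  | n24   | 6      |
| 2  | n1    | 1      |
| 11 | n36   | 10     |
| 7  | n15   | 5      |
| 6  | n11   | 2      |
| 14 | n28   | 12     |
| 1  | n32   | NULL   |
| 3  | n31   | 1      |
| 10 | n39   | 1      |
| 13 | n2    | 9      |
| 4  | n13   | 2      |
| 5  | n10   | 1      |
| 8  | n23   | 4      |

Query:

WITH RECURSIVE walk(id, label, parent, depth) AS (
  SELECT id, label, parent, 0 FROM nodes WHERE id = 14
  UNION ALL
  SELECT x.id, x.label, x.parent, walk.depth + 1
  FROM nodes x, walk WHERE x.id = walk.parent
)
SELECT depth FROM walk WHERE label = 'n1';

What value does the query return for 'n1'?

2

Base: id=14 (n28), parent=12, depth 0.
Iteration 1: join on id=12 -> n5 (id 12, parent=2, depth 1).
Iteration 2: join on id=2 -> n1 (id 2, parent=1, depth 2).
Iteration 3: join on id=1 -> n32 (id 1, parent=NULL, depth 3).
Iteration 4: parent is NULL; no match; recursion stops.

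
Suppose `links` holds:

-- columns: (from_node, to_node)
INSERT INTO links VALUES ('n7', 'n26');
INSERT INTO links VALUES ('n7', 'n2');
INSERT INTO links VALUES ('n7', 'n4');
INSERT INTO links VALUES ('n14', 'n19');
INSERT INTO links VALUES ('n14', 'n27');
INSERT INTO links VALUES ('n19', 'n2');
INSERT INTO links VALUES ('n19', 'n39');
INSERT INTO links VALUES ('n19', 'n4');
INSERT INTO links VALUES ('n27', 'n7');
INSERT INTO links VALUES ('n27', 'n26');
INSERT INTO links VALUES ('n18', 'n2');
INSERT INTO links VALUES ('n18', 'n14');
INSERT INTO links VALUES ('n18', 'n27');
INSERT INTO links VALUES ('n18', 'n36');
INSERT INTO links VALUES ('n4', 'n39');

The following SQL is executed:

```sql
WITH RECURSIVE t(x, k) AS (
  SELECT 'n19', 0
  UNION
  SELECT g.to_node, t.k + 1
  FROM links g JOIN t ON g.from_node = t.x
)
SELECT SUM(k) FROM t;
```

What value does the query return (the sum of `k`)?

5

Base: (n19, k=0).
Iteration 1: edges from {n19} -> (n2, k=1), (n39, k=1), (n4, k=1).
Iteration 2: edges from {n2,n39,n4} -> (n39, k=2).
Iteration 3: no outgoing edges from {n39}; recursion stops.
SUM(k) = 0 + 1 + 1 + 1 + 2 = 5.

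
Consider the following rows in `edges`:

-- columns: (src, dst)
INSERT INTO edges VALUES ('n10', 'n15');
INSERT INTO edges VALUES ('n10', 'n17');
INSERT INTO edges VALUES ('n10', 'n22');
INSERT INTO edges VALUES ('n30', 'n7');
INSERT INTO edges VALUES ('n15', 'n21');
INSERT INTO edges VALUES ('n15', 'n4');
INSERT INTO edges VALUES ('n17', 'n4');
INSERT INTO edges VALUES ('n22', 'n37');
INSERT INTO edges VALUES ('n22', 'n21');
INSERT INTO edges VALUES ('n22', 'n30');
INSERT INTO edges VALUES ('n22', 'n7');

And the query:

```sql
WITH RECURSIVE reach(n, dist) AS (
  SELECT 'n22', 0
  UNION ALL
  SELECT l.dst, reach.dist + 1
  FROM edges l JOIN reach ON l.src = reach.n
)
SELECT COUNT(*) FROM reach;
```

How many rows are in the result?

6

Base: (n22, dist=0).
Iteration 1: edges from {n22} -> (n21, dist=1), (n30, dist=1), (n37, dist=1), (n7, dist=1).
Iteration 2: edges from {n21,n30,n37,n7} -> (n7, dist=2).
Iteration 3: no outgoing edges from {n7}; recursion stops.
Total rows emitted: 6.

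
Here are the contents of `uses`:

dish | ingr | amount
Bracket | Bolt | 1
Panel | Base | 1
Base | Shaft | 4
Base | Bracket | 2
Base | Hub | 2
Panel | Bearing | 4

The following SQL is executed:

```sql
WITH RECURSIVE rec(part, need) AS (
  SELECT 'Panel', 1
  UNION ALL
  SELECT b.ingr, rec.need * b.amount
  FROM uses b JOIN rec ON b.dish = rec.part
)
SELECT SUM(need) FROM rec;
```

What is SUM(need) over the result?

Base: (Panel, need=1).
Iteration 1: components of {Panel} -> Base = 1*1 = 1, Bearing = 1*4 = 4.
Iteration 2: components of {Base,Bearing} -> Bracket = 1*2 = 2, Hub = 1*2 = 2, Shaft = 1*4 = 4.
Iteration 3: components of {Bracket,Hub,Shaft} -> Bolt = 2*1 = 2.
Iteration 4: no further components; recursion stops.
SUM(need) = 1 + 4 + 1 + 4 + 2 + 2 + 2 = 16.

16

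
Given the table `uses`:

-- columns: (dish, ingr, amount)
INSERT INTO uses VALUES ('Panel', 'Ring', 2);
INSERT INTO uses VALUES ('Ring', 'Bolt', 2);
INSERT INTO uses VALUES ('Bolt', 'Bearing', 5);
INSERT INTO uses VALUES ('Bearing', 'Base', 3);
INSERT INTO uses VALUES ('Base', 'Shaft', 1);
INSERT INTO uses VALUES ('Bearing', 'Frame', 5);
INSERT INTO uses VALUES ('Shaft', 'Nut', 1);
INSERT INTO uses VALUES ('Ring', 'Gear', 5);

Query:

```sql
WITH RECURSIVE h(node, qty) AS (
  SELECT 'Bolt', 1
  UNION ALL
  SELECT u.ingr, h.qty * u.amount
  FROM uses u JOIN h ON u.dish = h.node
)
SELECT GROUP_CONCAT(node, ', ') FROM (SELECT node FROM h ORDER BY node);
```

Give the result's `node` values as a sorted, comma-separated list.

Base: (Bolt, qty=1).
Iteration 1: components of {Bolt} -> Bearing = 1*5 = 5.
Iteration 2: components of {Bearing} -> Base = 5*3 = 15, Frame = 5*5 = 25.
Iteration 3: components of {Base,Frame} -> Shaft = 15*1 = 15.
Iteration 4: components of {Shaft} -> Nut = 15*1 = 15.
Iteration 5: no further components; recursion stops.

Base, Bearing, Bolt, Frame, Nut, Shaft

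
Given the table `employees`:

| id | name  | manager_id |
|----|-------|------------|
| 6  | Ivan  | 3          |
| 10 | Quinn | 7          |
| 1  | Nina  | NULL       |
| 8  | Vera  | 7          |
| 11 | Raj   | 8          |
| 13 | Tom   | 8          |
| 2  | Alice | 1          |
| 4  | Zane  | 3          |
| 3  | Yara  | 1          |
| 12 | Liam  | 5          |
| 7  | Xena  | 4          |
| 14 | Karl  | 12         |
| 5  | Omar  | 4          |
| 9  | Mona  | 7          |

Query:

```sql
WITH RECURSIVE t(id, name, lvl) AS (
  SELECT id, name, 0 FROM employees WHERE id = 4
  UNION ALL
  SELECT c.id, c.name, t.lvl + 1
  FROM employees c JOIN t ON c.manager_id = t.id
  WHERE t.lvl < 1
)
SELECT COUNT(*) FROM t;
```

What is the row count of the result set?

Base: id=4 (Zane) at lvl 0.
Iteration 1: rows with manager_id in {4} -> Omar (id 5, lvl 1), Xena (id 7, lvl 1).
Iteration 2: lvl < 1 fails for all current rows; recursion stops.
Total rows emitted: 3.

3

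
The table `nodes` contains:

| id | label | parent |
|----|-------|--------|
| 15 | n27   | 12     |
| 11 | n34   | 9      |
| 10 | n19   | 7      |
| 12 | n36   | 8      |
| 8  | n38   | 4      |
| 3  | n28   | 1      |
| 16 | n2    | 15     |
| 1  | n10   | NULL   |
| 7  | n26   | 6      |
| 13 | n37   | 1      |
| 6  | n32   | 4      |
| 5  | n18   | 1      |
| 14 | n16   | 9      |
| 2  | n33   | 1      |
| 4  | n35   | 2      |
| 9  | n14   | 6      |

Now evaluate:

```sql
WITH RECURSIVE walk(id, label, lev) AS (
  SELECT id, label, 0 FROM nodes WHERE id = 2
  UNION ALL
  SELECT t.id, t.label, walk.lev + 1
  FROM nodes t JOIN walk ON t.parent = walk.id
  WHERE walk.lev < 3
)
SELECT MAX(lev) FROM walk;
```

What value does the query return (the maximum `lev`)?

3

Base: id=2 (n33) at lev 0.
Iteration 1: rows with parent in {2} -> n35 (id 4, lev 1).
Iteration 2: rows with parent in {4} -> n32 (id 6, lev 2), n38 (id 8, lev 2).
Iteration 3: rows with parent in {6,8} -> n26 (id 7, lev 3), n14 (id 9, lev 3), n36 (id 12, lev 3).
Iteration 4: lev < 3 fails for all current rows; recursion stops.
lev values: 0, 1, 2, 2, 3, 3, 3; the maximum is 3.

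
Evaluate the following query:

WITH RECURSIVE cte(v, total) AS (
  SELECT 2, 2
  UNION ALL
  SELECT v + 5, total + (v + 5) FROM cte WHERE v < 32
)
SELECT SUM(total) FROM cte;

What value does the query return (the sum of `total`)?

336

Base: v=2, total=2.
Iteration 1: 2 < 32 holds -> v = 2 + 5 = 7, total = 2 + 7 = 9.
Iteration 2: 7 < 32 holds -> v = 7 + 5 = 12, total = 9 + 12 = 21.
Iteration 3: 12 < 32 holds -> v = 12 + 5 = 17, total = 21 + 17 = 38.
Iteration 4: 17 < 32 holds -> v = 17 + 5 = 22, total = 38 + 22 = 60.
Iteration 5: 22 < 32 holds -> v = 22 + 5 = 27, total = 60 + 27 = 87.
Iteration 6: 27 < 32 holds -> v = 27 + 5 = 32, total = 87 + 32 = 119.
Iteration 7: 32 < 32 fails; recursion stops.
SUM(total) = 2 + 9 + 21 + 38 + 60 + 87 + 119 = 336.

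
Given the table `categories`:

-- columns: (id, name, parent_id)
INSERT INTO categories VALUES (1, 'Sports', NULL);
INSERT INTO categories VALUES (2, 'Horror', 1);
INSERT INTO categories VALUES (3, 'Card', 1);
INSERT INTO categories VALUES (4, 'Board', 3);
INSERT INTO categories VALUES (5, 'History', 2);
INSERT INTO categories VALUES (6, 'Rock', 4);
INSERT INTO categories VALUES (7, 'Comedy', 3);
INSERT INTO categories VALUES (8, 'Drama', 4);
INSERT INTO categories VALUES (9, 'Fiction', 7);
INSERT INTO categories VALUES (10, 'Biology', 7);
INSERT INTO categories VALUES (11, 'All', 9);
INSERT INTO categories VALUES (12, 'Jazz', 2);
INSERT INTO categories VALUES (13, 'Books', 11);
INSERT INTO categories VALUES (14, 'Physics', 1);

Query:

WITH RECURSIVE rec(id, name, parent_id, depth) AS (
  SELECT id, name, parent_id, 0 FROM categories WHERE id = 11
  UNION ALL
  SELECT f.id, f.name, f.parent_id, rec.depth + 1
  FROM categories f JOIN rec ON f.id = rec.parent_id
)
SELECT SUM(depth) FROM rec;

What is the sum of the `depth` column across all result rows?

Base: id=11 (All), parent_id=9, depth 0.
Iteration 1: join on id=9 -> Fiction (id 9, parent_id=7, depth 1).
Iteration 2: join on id=7 -> Comedy (id 7, parent_id=3, depth 2).
Iteration 3: join on id=3 -> Card (id 3, parent_id=1, depth 3).
Iteration 4: join on id=1 -> Sports (id 1, parent_id=NULL, depth 4).
Iteration 5: parent_id is NULL; no match; recursion stops.
SUM(depth) = 0 + 1 + 2 + 3 + 4 = 10.

10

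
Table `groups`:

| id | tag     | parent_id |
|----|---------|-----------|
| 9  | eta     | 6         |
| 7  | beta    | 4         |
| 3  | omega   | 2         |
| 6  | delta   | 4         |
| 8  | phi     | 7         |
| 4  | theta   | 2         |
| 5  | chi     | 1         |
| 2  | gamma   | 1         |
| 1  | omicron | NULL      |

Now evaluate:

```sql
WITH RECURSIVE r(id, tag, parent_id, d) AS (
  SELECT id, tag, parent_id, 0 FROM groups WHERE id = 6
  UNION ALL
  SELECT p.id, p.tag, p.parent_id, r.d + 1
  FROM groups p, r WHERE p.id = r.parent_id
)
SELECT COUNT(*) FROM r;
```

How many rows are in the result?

Base: id=6 (delta), parent_id=4, d 0.
Iteration 1: join on id=4 -> theta (id 4, parent_id=2, d 1).
Iteration 2: join on id=2 -> gamma (id 2, parent_id=1, d 2).
Iteration 3: join on id=1 -> omicron (id 1, parent_id=NULL, d 3).
Iteration 4: parent_id is NULL; no match; recursion stops.
Total rows emitted: 4.

4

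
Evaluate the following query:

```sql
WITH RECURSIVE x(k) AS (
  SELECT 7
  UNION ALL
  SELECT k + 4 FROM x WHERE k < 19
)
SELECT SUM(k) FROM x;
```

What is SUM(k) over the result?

Base: k=7.
Iteration 1: 7 < 19 holds -> k = 7 + 4 = 11.
Iteration 2: 11 < 19 holds -> k = 11 + 4 = 15.
Iteration 3: 15 < 19 holds -> k = 15 + 4 = 19.
Iteration 4: 19 < 19 fails; recursion stops.
SUM(k) = 7 + 11 + 15 + 19 = 52.

52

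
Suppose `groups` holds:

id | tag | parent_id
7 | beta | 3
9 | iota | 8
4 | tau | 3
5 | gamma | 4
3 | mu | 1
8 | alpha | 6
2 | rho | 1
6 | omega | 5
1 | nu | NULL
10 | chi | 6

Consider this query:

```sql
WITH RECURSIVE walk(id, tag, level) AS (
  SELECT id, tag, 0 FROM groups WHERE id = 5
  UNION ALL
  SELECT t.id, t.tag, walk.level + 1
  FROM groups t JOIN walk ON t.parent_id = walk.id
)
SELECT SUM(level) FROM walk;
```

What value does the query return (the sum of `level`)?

Base: id=5 (gamma) at level 0.
Iteration 1: rows with parent_id in {5} -> omega (id 6, level 1).
Iteration 2: rows with parent_id in {6} -> alpha (id 8, level 2), chi (id 10, level 2).
Iteration 3: rows with parent_id in {8,10} -> iota (id 9, level 3).
Iteration 4: no rows with parent_id in {9}; recursion stops.
SUM(level) = 0 + 1 + 2 + 2 + 3 = 8.

8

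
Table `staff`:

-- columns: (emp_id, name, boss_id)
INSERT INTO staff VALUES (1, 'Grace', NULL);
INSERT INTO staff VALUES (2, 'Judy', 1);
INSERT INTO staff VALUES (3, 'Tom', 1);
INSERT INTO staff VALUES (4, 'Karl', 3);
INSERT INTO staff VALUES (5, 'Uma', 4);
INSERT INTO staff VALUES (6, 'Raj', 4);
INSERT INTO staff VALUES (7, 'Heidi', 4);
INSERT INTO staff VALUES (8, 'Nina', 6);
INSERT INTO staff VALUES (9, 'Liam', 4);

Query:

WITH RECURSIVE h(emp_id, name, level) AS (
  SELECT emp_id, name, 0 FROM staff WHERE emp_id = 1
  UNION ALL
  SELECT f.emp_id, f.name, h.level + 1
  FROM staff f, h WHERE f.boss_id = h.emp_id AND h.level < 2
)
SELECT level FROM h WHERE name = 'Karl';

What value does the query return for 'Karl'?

2

Base: emp_id=1 (Grace) at level 0.
Iteration 1: rows with boss_id in {1} -> Judy (id 2, level 1), Tom (id 3, level 1).
Iteration 2: rows with boss_id in {2,3} -> Karl (id 4, level 2).
Iteration 3: level < 2 fails for all current rows; recursion stops.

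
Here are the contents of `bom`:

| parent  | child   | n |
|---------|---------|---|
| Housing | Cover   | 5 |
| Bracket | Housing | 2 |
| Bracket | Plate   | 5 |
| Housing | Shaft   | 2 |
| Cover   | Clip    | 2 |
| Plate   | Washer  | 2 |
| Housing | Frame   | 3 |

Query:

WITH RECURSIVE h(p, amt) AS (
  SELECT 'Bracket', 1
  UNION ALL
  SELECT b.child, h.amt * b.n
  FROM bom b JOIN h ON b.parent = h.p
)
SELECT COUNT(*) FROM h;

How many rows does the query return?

Base: (Bracket, amt=1).
Iteration 1: components of {Bracket} -> Housing = 1*2 = 2, Plate = 1*5 = 5.
Iteration 2: components of {Housing,Plate} -> Cover = 2*5 = 10, Frame = 2*3 = 6, Shaft = 2*2 = 4, Washer = 5*2 = 10.
Iteration 3: components of {Cover,Frame,Shaft,Washer} -> Clip = 10*2 = 20.
Iteration 4: no further components; recursion stops.
Total rows emitted: 8.

8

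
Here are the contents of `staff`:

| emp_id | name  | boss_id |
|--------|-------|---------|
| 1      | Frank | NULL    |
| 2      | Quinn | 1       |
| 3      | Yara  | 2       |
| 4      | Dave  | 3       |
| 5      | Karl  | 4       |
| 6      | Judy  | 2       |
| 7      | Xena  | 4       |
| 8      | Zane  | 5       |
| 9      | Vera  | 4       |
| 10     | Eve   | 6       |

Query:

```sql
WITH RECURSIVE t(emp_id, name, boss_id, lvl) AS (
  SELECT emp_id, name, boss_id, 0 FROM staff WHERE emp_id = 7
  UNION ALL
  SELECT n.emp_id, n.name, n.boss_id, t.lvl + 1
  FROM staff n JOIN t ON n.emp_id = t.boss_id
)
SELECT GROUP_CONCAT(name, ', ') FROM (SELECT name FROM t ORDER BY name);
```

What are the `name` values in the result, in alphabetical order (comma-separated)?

Base: emp_id=7 (Xena), boss_id=4, lvl 0.
Iteration 1: join on emp_id=4 -> Dave (id 4, boss_id=3, lvl 1).
Iteration 2: join on emp_id=3 -> Yara (id 3, boss_id=2, lvl 2).
Iteration 3: join on emp_id=2 -> Quinn (id 2, boss_id=1, lvl 3).
Iteration 4: join on emp_id=1 -> Frank (id 1, boss_id=NULL, lvl 4).
Iteration 5: boss_id is NULL; no match; recursion stops.

Dave, Frank, Quinn, Xena, Yara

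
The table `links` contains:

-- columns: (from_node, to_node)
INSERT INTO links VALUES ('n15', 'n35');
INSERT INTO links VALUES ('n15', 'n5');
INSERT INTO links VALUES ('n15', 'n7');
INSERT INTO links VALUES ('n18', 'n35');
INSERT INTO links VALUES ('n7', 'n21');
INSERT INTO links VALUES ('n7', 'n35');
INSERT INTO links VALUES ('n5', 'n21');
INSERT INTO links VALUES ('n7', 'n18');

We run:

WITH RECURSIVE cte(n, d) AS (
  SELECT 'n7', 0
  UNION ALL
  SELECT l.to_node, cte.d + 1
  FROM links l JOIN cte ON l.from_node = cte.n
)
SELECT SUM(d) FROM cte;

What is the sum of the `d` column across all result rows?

5

Base: (n7, d=0).
Iteration 1: edges from {n7} -> (n18, d=1), (n21, d=1), (n35, d=1).
Iteration 2: edges from {n18,n21,n35} -> (n35, d=2).
Iteration 3: no outgoing edges from {n35}; recursion stops.
SUM(d) = 0 + 1 + 1 + 1 + 2 = 5.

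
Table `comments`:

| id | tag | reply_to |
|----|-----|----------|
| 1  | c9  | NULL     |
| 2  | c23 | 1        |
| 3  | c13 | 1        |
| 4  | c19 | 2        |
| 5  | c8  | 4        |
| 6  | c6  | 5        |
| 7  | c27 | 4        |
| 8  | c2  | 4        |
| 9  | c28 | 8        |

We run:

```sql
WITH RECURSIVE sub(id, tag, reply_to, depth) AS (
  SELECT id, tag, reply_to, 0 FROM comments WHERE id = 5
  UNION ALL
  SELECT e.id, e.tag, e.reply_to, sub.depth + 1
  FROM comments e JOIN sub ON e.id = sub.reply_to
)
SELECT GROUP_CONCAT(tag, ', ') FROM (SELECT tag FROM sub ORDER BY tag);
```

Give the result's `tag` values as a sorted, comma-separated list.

Base: id=5 (c8), reply_to=4, depth 0.
Iteration 1: join on id=4 -> c19 (id 4, reply_to=2, depth 1).
Iteration 2: join on id=2 -> c23 (id 2, reply_to=1, depth 2).
Iteration 3: join on id=1 -> c9 (id 1, reply_to=NULL, depth 3).
Iteration 4: reply_to is NULL; no match; recursion stops.

c19, c23, c8, c9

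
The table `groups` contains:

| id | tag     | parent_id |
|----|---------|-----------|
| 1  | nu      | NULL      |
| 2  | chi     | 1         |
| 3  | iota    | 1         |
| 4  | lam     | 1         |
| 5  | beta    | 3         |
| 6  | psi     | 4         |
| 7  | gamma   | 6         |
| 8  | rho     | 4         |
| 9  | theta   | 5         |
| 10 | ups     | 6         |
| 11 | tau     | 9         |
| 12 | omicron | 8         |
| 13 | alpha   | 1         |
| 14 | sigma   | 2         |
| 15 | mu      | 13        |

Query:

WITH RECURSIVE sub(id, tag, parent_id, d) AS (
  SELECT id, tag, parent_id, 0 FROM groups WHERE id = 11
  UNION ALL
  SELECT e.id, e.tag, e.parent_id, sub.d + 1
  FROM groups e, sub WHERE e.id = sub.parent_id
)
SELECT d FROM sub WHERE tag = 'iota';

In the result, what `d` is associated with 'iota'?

Base: id=11 (tau), parent_id=9, d 0.
Iteration 1: join on id=9 -> theta (id 9, parent_id=5, d 1).
Iteration 2: join on id=5 -> beta (id 5, parent_id=3, d 2).
Iteration 3: join on id=3 -> iota (id 3, parent_id=1, d 3).
Iteration 4: join on id=1 -> nu (id 1, parent_id=NULL, d 4).
Iteration 5: parent_id is NULL; no match; recursion stops.

3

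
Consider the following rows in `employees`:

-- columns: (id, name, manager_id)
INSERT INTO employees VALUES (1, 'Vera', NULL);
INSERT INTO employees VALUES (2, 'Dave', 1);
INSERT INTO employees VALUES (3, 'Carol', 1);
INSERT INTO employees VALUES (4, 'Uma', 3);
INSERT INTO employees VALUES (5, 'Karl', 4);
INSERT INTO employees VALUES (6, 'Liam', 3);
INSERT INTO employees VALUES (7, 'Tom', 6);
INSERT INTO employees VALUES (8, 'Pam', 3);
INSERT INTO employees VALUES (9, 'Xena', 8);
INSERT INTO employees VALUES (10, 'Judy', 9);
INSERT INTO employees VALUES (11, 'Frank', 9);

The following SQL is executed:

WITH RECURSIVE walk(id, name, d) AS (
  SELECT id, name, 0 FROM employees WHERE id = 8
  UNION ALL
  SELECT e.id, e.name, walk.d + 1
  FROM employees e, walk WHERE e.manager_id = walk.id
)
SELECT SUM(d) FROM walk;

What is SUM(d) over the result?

Base: id=8 (Pam) at d 0.
Iteration 1: rows with manager_id in {8} -> Xena (id 9, d 1).
Iteration 2: rows with manager_id in {9} -> Judy (id 10, d 2), Frank (id 11, d 2).
Iteration 3: no rows with manager_id in {10,11}; recursion stops.
SUM(d) = 0 + 1 + 2 + 2 = 5.

5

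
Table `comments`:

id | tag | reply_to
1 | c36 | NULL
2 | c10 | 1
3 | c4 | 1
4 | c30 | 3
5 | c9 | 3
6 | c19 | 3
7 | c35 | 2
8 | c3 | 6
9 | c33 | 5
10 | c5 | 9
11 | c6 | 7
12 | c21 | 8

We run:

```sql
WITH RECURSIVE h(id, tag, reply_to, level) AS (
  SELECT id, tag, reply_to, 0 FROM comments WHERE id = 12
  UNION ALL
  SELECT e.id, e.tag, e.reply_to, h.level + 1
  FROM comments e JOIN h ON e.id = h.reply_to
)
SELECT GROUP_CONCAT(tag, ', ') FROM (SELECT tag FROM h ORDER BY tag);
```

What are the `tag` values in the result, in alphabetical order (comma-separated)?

Base: id=12 (c21), reply_to=8, level 0.
Iteration 1: join on id=8 -> c3 (id 8, reply_to=6, level 1).
Iteration 2: join on id=6 -> c19 (id 6, reply_to=3, level 2).
Iteration 3: join on id=3 -> c4 (id 3, reply_to=1, level 3).
Iteration 4: join on id=1 -> c36 (id 1, reply_to=NULL, level 4).
Iteration 5: reply_to is NULL; no match; recursion stops.

c19, c21, c3, c36, c4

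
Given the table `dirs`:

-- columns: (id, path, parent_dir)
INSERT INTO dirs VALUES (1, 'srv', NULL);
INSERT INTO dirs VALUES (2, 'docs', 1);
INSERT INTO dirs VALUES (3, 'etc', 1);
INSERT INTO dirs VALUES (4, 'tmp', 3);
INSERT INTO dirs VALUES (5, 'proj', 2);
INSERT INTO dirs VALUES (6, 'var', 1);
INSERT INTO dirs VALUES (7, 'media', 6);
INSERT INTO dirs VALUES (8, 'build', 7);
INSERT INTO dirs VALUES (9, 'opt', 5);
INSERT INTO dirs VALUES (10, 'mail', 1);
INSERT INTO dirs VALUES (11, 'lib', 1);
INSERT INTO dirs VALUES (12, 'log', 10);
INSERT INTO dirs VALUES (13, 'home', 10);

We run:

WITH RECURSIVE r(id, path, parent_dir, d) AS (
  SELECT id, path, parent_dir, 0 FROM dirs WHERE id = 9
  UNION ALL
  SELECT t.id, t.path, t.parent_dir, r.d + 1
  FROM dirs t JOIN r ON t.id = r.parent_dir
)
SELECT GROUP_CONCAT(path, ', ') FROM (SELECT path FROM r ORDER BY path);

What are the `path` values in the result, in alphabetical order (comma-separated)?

docs, opt, proj, srv

Base: id=9 (opt), parent_dir=5, d 0.
Iteration 1: join on id=5 -> proj (id 5, parent_dir=2, d 1).
Iteration 2: join on id=2 -> docs (id 2, parent_dir=1, d 2).
Iteration 3: join on id=1 -> srv (id 1, parent_dir=NULL, d 3).
Iteration 4: parent_dir is NULL; no match; recursion stops.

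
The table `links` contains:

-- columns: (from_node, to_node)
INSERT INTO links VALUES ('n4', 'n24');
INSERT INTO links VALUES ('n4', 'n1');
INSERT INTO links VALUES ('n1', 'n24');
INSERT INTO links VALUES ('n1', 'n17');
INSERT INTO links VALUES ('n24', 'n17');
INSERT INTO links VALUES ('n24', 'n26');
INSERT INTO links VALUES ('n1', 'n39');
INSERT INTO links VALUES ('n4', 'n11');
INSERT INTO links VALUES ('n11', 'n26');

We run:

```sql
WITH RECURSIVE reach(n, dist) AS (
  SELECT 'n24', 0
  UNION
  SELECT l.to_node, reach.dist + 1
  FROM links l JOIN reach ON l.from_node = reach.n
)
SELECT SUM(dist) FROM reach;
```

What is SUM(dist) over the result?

2

Base: (n24, dist=0).
Iteration 1: edges from {n24} -> (n17, dist=1), (n26, dist=1).
Iteration 2: no outgoing edges from {n17,n26}; recursion stops.
SUM(dist) = 0 + 1 + 1 = 2.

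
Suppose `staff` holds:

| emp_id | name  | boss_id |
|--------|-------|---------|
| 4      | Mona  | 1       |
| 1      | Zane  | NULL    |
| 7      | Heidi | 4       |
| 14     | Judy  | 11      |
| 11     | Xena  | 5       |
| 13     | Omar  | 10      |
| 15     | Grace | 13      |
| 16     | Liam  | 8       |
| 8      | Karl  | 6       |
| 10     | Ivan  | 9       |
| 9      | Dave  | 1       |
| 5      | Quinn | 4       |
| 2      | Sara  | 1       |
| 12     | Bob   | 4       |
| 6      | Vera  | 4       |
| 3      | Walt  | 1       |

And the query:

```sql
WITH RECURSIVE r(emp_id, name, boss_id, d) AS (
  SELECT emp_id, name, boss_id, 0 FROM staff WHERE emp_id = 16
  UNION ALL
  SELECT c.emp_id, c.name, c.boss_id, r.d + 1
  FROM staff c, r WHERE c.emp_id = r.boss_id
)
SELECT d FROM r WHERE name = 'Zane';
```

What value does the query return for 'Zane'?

4

Base: emp_id=16 (Liam), boss_id=8, d 0.
Iteration 1: join on emp_id=8 -> Karl (id 8, boss_id=6, d 1).
Iteration 2: join on emp_id=6 -> Vera (id 6, boss_id=4, d 2).
Iteration 3: join on emp_id=4 -> Mona (id 4, boss_id=1, d 3).
Iteration 4: join on emp_id=1 -> Zane (id 1, boss_id=NULL, d 4).
Iteration 5: boss_id is NULL; no match; recursion stops.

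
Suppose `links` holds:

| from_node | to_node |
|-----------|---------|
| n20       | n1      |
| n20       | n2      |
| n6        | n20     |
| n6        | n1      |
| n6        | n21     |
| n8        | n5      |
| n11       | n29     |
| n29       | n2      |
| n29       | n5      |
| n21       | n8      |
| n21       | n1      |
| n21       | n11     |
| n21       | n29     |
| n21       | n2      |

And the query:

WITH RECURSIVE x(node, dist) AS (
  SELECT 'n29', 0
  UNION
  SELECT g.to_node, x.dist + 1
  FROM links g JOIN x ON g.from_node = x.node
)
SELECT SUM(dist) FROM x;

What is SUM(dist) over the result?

Base: (n29, dist=0).
Iteration 1: edges from {n29} -> (n2, dist=1), (n5, dist=1).
Iteration 2: no outgoing edges from {n2,n5}; recursion stops.
SUM(dist) = 0 + 1 + 1 = 2.

2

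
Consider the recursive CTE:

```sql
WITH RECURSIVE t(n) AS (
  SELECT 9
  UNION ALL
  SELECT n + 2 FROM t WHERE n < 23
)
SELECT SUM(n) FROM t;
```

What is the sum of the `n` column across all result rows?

Base: n=9.
Iteration 1: 9 < 23 holds -> n = 9 + 2 = 11.
Iteration 2: 11 < 23 holds -> n = 11 + 2 = 13.
Iteration 3: 13 < 23 holds -> n = 13 + 2 = 15.
Iteration 4: 15 < 23 holds -> n = 15 + 2 = 17.
Iteration 5: 17 < 23 holds -> n = 17 + 2 = 19.
Iteration 6: 19 < 23 holds -> n = 19 + 2 = 21.
Iteration 7: 21 < 23 holds -> n = 21 + 2 = 23.
Iteration 8: 23 < 23 fails; recursion stops.
SUM(n) = 9 + 11 + 13 + 15 + 17 + 19 + 21 + 23 = 128.

128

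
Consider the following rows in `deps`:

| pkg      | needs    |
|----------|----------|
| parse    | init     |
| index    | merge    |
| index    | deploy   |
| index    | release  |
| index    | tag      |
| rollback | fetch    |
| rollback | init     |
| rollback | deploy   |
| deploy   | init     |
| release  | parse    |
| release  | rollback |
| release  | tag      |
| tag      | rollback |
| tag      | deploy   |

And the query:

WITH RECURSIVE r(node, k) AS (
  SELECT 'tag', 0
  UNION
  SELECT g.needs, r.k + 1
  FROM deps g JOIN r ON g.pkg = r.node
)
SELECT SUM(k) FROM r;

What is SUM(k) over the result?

Base: (tag, k=0).
Iteration 1: edges from {tag} -> (deploy, k=1), (rollback, k=1).
Iteration 2: edges from {deploy,rollback} -> (deploy, k=2), (fetch, k=2), (init, k=2). [UNION drops 1 duplicate row(s)]
Iteration 3: edges from {deploy,fetch,init} -> (init, k=3).
Iteration 4: no outgoing edges from {init}; recursion stops.
SUM(k) = 0 + 1 + 1 + 2 + 2 + 2 + 3 = 11.

11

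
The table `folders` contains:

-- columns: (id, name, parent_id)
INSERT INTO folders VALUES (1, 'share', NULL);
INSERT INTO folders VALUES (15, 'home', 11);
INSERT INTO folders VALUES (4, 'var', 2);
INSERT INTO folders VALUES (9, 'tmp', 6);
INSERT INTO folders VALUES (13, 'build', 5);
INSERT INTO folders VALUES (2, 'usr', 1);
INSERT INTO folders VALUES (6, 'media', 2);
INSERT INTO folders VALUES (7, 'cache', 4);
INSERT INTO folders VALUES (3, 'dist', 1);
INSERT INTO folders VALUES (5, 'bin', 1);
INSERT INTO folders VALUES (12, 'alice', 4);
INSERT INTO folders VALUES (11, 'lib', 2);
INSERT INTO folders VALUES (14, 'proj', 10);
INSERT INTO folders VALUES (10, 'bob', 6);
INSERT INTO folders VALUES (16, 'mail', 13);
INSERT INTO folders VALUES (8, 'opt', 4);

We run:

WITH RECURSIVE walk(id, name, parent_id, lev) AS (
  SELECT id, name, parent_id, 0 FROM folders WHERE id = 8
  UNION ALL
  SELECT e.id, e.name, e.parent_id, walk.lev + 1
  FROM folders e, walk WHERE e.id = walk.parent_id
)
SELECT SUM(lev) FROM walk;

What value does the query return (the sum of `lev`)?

Base: id=8 (opt), parent_id=4, lev 0.
Iteration 1: join on id=4 -> var (id 4, parent_id=2, lev 1).
Iteration 2: join on id=2 -> usr (id 2, parent_id=1, lev 2).
Iteration 3: join on id=1 -> share (id 1, parent_id=NULL, lev 3).
Iteration 4: parent_id is NULL; no match; recursion stops.
SUM(lev) = 0 + 1 + 2 + 3 = 6.

6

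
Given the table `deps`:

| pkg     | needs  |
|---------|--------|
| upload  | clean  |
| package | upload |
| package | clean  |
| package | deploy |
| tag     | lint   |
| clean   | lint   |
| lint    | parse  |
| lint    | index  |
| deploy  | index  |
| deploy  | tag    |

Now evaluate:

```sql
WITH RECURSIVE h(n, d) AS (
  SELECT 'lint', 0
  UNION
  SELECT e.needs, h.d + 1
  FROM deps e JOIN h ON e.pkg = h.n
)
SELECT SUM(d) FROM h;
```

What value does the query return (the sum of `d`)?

Base: (lint, d=0).
Iteration 1: edges from {lint} -> (index, d=1), (parse, d=1).
Iteration 2: no outgoing edges from {index,parse}; recursion stops.
SUM(d) = 0 + 1 + 1 = 2.

2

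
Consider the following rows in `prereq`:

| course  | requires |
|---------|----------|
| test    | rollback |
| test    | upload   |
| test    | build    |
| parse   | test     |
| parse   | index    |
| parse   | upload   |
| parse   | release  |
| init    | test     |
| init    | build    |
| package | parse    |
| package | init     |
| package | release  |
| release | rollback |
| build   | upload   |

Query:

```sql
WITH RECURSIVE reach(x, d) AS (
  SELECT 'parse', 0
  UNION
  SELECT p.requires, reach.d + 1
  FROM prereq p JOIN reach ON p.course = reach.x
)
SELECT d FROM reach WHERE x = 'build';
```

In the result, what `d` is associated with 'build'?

Base: (parse, d=0).
Iteration 1: edges from {parse} -> (index, d=1), (release, d=1), (test, d=1), (upload, d=1).
Iteration 2: edges from {index,release,test,upload} -> (build, d=2), (rollback, d=2), (upload, d=2). [UNION drops 1 duplicate row(s)]
Iteration 3: edges from {build,rollback,upload} -> (upload, d=3).
Iteration 4: no outgoing edges from {upload}; recursion stops.

2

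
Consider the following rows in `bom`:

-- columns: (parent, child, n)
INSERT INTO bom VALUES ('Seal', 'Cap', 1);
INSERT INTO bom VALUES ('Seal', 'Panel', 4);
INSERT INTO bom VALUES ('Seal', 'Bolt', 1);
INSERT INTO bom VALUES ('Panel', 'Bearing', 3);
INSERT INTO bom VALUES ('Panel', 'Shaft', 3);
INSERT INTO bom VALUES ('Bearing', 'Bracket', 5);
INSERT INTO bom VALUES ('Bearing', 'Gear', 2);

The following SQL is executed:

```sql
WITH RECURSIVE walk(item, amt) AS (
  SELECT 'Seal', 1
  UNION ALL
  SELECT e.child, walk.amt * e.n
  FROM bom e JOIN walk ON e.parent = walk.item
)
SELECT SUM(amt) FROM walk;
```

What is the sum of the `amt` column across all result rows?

Base: (Seal, amt=1).
Iteration 1: components of {Seal} -> Bolt = 1*1 = 1, Cap = 1*1 = 1, Panel = 1*4 = 4.
Iteration 2: components of {Bolt,Cap,Panel} -> Bearing = 4*3 = 12, Shaft = 4*3 = 12.
Iteration 3: components of {Bearing,Shaft} -> Bracket = 12*5 = 60, Gear = 12*2 = 24.
Iteration 4: no further components; recursion stops.
SUM(amt) = 1 + 1 + 4 + 1 + 12 + 12 + 60 + 24 = 115.

115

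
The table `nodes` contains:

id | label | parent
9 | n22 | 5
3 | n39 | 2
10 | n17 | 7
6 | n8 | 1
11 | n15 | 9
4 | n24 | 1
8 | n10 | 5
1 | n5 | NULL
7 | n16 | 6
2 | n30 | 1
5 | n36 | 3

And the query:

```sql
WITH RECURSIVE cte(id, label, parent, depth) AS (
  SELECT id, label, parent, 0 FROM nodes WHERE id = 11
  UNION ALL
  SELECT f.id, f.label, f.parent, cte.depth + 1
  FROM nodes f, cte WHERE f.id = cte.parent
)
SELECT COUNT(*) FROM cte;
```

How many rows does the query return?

Base: id=11 (n15), parent=9, depth 0.
Iteration 1: join on id=9 -> n22 (id 9, parent=5, depth 1).
Iteration 2: join on id=5 -> n36 (id 5, parent=3, depth 2).
Iteration 3: join on id=3 -> n39 (id 3, parent=2, depth 3).
Iteration 4: join on id=2 -> n30 (id 2, parent=1, depth 4).
Iteration 5: join on id=1 -> n5 (id 1, parent=NULL, depth 5).
Iteration 6: parent is NULL; no match; recursion stops.
Total rows emitted: 6.

6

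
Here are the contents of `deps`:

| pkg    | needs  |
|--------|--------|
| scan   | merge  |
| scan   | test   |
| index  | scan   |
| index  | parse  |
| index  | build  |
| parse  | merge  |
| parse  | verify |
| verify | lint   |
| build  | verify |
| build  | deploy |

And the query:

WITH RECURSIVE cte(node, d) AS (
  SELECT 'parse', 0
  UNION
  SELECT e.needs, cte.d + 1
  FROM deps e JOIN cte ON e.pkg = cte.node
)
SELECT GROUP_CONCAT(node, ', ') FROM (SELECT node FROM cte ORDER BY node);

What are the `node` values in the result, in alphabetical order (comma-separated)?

Base: (parse, d=0).
Iteration 1: edges from {parse} -> (merge, d=1), (verify, d=1).
Iteration 2: edges from {merge,verify} -> (lint, d=2).
Iteration 3: no outgoing edges from {lint}; recursion stops.

lint, merge, parse, verify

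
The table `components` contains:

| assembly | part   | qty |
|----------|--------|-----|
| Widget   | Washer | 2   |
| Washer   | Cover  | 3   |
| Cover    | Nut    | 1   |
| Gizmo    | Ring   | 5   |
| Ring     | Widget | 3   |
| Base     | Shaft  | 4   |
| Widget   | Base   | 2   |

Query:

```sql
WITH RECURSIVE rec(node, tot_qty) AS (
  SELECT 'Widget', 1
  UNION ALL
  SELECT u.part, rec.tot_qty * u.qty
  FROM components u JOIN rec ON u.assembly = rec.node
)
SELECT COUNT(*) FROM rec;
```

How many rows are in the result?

Base: (Widget, tot_qty=1).
Iteration 1: components of {Widget} -> Base = 1*2 = 2, Washer = 1*2 = 2.
Iteration 2: components of {Base,Washer} -> Cover = 2*3 = 6, Shaft = 2*4 = 8.
Iteration 3: components of {Cover,Shaft} -> Nut = 6*1 = 6.
Iteration 4: no further components; recursion stops.
Total rows emitted: 6.

6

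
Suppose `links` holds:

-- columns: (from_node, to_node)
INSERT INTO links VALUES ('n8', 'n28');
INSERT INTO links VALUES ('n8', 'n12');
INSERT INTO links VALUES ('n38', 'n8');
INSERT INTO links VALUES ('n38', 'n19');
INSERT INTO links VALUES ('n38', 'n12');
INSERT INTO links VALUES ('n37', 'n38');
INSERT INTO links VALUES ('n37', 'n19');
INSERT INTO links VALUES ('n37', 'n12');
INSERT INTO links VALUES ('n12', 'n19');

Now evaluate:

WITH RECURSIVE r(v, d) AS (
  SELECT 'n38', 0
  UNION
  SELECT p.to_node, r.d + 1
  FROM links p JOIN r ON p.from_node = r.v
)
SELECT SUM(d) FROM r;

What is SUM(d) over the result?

Base: (n38, d=0).
Iteration 1: edges from {n38} -> (n12, d=1), (n19, d=1), (n8, d=1).
Iteration 2: edges from {n12,n19,n8} -> (n12, d=2), (n19, d=2), (n28, d=2).
Iteration 3: edges from {n12,n19,n28} -> (n19, d=3).
Iteration 4: no outgoing edges from {n19}; recursion stops.
SUM(d) = 0 + 1 + 1 + 1 + 2 + 2 + 2 + 3 = 12.

12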